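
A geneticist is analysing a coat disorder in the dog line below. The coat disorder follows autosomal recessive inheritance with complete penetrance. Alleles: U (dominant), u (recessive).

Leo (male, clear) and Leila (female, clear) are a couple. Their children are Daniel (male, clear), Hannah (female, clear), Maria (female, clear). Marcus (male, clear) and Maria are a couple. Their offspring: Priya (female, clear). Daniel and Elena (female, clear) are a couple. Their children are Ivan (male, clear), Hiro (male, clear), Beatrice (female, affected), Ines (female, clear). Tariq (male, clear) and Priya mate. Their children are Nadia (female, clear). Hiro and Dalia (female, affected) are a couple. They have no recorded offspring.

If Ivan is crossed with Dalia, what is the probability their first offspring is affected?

1/3

Daniel is clear so carries U and passed u to Beatrice (uu), so Daniel is Uu.
Elena is clear so carries U and passed u to Beatrice (uu), so Elena is Uu.
Ivan is a clear offspring of Daniel (Uu) × Elena (Uu), whose cross gives 1/4 UU : 1/2 Uu : 1/4 uu; conditioning on being clear, Ivan is UU with probability 1/3, Uu with probability 2/3.
Dalia is affected, so Dalia is uu.
Summing over parental genotype combinations, P(offspring is affected) = 2/3·1/2 = 1/3.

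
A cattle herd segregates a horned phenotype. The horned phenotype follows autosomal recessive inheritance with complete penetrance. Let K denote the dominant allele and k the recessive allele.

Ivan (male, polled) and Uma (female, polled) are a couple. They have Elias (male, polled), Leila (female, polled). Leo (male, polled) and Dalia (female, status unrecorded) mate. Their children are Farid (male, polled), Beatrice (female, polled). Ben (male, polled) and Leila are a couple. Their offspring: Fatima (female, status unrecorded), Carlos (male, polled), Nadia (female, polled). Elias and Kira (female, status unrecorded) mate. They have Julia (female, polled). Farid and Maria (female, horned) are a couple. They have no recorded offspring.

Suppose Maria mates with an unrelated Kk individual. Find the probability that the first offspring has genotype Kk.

1/2

Maria is horned, so Maria is kk.
The cross gives 1/2 Kk : 1/2 kk, so P(offspring has genotype Kk) = 1/2.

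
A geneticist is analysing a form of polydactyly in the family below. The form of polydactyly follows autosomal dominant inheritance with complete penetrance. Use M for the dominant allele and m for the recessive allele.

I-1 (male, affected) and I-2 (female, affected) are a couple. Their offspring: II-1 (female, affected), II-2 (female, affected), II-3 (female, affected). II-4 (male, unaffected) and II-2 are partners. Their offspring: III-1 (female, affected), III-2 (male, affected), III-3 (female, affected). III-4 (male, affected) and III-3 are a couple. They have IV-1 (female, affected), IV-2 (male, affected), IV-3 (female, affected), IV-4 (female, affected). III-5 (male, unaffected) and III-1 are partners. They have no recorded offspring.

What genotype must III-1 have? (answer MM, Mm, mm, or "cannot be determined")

Mm

From phenotype alone, III-1 is MM or Mm.
III-1 is affected so carries M and received m from II-4 (mm), so III-1 is Mm.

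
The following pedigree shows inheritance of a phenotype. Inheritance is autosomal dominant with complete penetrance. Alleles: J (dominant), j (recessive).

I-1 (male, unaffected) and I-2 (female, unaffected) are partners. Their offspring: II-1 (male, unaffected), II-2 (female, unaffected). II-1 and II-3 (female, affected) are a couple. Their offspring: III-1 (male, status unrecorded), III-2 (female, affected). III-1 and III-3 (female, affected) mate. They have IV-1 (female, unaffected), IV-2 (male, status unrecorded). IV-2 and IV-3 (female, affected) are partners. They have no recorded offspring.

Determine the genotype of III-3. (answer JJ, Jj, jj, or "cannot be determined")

Jj

From phenotype alone, III-3 is JJ or Jj.
III-3 is affected so carries J and passed j to IV-1 (jj), so III-3 is Jj.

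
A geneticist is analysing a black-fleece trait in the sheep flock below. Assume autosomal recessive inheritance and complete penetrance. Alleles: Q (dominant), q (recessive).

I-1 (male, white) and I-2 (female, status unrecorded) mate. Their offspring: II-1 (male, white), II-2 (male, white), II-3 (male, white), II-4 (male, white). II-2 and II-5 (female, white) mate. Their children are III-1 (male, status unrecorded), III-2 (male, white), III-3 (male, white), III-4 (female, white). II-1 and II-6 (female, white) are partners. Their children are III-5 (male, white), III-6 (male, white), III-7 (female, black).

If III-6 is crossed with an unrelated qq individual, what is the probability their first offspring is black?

1/3

II-1 is white so carries Q and passed q to III-7 (qq), so II-1 is Qq.
II-6 is white so carries Q and passed q to III-7 (qq), so II-6 is Qq.
III-6 is a white offspring of II-1 (Qq) × II-6 (Qq), whose cross gives 1/4 QQ : 1/2 Qq : 1/4 qq; conditioning on being white, III-6 is QQ with probability 1/3, Qq with probability 2/3.
Summing over parental genotype combinations, P(offspring is black) = 2/3·1/2 = 1/3.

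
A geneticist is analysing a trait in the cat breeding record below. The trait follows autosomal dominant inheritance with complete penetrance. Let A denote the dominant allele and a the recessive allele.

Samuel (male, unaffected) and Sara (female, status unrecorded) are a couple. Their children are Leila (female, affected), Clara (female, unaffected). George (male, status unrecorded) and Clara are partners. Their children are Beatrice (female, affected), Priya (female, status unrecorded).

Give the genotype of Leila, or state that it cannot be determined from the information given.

Aa

From phenotype alone, Leila is AA or Aa.
Leila is affected so carries A and received a from Samuel (aa), so Leila is Aa.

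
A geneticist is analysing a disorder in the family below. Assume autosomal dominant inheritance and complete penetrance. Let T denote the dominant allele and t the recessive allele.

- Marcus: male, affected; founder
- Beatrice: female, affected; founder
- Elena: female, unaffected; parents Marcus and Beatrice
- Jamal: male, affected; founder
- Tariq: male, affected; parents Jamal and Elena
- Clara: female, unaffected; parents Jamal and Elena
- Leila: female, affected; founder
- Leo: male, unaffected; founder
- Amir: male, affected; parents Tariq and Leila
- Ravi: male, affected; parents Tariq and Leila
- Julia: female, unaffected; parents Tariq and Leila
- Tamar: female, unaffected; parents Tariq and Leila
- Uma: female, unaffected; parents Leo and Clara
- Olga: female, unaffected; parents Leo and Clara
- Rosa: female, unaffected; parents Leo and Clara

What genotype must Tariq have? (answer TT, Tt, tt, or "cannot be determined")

Tt

From phenotype alone, Tariq is TT or Tt.
Tariq is affected so carries T and received t from Elena (tt), so Tariq is Tt.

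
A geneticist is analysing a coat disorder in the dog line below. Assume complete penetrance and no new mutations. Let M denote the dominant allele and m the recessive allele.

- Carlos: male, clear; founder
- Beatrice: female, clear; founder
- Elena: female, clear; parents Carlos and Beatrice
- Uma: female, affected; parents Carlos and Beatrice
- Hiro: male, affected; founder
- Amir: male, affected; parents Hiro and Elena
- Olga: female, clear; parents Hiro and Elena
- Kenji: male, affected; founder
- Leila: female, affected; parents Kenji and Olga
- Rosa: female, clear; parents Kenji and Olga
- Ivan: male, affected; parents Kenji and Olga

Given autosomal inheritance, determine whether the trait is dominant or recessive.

recessive

Carlos and Beatrice are both clear yet have an affected child Uma. Under dominance, an affected child requires at least one affected parent, so the trait cannot be dominant.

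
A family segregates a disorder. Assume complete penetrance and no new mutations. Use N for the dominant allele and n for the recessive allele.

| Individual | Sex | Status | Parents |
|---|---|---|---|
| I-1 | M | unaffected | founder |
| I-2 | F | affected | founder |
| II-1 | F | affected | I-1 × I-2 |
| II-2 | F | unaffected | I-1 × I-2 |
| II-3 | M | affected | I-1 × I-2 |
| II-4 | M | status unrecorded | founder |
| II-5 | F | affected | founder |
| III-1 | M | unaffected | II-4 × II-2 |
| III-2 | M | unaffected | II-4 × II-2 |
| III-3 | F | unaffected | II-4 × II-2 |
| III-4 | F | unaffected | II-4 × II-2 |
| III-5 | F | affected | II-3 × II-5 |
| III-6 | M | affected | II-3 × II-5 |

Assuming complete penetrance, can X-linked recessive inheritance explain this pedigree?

Under X-linked recessive, II-1 (affected, female) cannot arise from I-1 (unaffected) × I-2 (affected).

No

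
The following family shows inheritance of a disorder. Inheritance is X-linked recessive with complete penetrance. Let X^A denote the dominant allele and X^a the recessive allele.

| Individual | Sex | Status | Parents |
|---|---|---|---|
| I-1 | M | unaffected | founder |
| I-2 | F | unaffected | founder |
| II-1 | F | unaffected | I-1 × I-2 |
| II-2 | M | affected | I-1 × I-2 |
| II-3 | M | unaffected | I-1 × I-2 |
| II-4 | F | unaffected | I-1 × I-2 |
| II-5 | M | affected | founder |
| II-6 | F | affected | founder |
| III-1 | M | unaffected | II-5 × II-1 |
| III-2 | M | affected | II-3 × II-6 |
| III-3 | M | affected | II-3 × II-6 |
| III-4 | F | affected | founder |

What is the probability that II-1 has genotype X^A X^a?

I-1 is unaffected, so I-1 is X^A Y.
I-2 is unaffected so carries A and passed a to II-2 (X^a Y), so I-2 is X^A X^a.
Their cross gives offspring ratios 1/2 X^A X^A : 1/2 X^A X^a. Conditioning on II-1 being unaffected, P(X^A X^a) = 1/2 / 1 = 1/2 before taking II-1's own offspring into account.
II-5 is affected, so II-5 is X^a Y.
Now use II-1's offspring. Probability of each recorded status — unaffected son III-1: 1/2 if II-1 is X^A X^a, 1 if X^A X^A.
Bayes: P(X^A X^a) = 1/2·1/2 / (1/2·1/2 + 1/2·1) = 1/3.

1/3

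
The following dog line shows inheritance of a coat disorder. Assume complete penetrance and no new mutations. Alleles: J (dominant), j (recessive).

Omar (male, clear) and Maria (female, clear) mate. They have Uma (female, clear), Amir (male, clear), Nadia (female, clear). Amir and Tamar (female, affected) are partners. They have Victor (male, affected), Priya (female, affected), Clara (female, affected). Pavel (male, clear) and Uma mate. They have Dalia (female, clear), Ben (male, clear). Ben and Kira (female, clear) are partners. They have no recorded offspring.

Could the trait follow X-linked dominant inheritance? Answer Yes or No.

A consistent assignment under X-linked dominant exists: Omar X^j Y, Maria X^j X^j, Uma X^j X^j, Amir X^j Y, Nadia X^j X^j, Tamar X^J X^J, Pavel X^j Y, Victor X^J Y, Priya X^J X^j, Clara X^J X^j, Dalia X^j X^j, Ben X^j Y, Kira X^j X^j.
In this assignment every recorded phenotype matches its genotype and every non-founder's genotype is obtainable from its parents' genotypes, so the pedigree is consistent.

Yes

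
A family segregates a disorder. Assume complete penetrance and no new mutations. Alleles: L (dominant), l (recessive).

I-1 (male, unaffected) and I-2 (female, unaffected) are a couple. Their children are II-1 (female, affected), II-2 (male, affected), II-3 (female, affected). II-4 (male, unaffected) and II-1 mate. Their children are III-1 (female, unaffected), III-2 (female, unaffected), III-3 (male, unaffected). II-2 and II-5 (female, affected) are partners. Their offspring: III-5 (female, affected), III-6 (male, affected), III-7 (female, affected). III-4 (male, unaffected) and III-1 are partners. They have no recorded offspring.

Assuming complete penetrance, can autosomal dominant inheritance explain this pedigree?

Under autosomal dominant, II-1 (affected, female) cannot arise from I-1 (unaffected) × I-2 (unaffected).

No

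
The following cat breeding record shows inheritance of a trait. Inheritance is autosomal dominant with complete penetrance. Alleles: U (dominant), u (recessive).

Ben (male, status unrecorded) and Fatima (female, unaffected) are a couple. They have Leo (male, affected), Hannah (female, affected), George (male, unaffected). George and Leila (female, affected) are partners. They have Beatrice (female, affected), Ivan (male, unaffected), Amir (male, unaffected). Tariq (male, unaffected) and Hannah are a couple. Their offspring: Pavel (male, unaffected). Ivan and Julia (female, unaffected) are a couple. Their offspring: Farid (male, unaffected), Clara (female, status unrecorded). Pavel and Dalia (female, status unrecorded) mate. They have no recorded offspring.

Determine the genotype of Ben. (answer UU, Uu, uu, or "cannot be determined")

Uu

From phenotype alone, Ben is UU or Uu or uu.
Ben passed U to Leo (Uu, whose u came from Fatima) and passed u to George (uu), so Ben is Uu.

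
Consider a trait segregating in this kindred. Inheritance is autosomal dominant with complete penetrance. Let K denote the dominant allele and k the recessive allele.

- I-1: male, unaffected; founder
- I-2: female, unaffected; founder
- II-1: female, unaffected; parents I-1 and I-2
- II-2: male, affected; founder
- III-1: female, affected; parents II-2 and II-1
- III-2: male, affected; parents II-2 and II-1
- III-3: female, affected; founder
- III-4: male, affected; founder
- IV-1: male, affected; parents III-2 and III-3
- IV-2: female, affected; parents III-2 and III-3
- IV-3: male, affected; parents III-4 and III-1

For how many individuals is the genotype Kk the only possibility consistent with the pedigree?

2

Obligate heterozygotes: III-1 is affected so carries K and received k from II-1 (kk), so III-1 is Kk; III-2 is affected so carries K and received k from II-1 (kk), so III-2 is Kk.
Every other individual is either homozygous by phenotype or has at least one consistent homozygous assignment, so the count is 2.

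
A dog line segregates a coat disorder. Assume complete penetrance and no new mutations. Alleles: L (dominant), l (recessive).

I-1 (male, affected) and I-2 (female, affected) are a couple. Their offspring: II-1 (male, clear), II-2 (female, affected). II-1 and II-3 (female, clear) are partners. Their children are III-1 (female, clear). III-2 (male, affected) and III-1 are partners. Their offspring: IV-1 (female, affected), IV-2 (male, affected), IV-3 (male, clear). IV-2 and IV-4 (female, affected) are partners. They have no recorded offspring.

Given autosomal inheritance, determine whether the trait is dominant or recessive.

I-1 and I-2 are both affected yet have a clear child II-1. Under a recessive model two affected parents are homozygous and every child would be affected, so the trait cannot be recessive.

dominant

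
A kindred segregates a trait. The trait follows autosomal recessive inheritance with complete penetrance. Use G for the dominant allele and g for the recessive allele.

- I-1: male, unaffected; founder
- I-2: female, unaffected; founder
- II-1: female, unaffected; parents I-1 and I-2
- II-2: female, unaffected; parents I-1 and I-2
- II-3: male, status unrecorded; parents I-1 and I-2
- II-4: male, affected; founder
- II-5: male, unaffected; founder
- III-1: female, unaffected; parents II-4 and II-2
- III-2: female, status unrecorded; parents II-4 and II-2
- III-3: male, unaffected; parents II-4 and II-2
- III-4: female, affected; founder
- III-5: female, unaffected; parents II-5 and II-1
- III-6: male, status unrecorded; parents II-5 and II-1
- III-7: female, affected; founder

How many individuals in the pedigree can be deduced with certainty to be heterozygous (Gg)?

2

Obligate heterozygotes: III-1 is unaffected so carries G and received g from II-4 (gg), so III-1 is Gg; III-3 is unaffected so carries G and received g from II-4 (gg), so III-3 is Gg.
Every other individual is either homozygous by phenotype or has at least one consistent homozygous assignment, so the count is 2.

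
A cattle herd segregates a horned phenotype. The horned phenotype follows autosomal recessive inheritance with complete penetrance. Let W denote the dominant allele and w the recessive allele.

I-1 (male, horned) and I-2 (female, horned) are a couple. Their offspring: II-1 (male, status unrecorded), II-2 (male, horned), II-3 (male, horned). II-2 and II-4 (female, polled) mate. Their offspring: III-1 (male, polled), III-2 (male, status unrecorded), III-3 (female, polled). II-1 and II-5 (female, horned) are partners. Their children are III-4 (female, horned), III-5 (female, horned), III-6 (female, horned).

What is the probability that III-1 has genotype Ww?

1

III-1 is polled so carries W and received w from II-2 (ww), so III-1 is Ww, giving P(Ww) = 1.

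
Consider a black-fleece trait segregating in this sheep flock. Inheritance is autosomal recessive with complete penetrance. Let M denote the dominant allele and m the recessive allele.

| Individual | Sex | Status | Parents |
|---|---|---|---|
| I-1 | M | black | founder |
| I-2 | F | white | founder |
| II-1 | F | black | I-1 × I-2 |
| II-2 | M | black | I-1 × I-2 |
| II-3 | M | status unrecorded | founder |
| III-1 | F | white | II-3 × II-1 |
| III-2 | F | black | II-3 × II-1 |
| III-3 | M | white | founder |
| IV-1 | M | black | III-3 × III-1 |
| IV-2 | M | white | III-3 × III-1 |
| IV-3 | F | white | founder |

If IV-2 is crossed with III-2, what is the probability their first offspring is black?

1/3

III-3 is white so carries M and passed m to IV-1 (mm), so III-3 is Mm.
III-1 is white so carries M and received m from II-1 (mm), so III-1 is Mm.
IV-2 is a white offspring of III-3 (Mm) × III-1 (Mm), whose cross gives 1/4 MM : 1/2 Mm : 1/4 mm; conditioning on being white, IV-2 is MM with probability 1/3, Mm with probability 2/3.
III-2 is black, so III-2 is mm.
Summing over parental genotype combinations, P(offspring is black) = 2/3·1/2 = 1/3.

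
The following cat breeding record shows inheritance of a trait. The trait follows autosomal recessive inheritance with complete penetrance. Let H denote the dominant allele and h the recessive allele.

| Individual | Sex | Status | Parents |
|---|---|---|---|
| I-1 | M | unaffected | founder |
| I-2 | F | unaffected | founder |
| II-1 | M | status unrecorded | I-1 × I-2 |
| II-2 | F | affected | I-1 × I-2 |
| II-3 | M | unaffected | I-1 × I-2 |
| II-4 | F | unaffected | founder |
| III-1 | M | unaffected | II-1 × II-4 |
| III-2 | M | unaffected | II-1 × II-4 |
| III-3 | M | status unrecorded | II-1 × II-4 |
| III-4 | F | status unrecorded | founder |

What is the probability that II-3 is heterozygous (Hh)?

I-1 is unaffected so carries H and passed h to II-2 (hh), so I-1 is Hh.
I-2 is unaffected so carries H and passed h to II-2 (hh), so I-2 is Hh.
Their cross gives offspring ratios 1/4 HH : 1/2 Hh : 1/4 hh. Conditioning on II-3 being unaffected, P(Hh) = 1/2 / 3/4 = 2/3.

2/3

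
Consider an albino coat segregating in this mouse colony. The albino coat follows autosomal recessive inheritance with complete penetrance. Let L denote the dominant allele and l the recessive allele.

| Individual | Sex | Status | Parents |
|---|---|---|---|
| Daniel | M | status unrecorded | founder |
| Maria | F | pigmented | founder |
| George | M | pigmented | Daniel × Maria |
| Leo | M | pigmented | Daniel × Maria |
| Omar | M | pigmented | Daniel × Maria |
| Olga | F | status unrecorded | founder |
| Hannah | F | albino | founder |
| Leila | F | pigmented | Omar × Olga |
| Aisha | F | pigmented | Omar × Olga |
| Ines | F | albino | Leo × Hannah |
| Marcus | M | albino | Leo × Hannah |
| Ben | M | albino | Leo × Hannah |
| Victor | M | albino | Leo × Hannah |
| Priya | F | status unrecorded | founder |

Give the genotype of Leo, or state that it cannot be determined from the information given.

Ll

From phenotype alone, Leo is LL or Ll.
Leo is pigmented so carries L and passed l to Ines (ll), so Leo is Ll.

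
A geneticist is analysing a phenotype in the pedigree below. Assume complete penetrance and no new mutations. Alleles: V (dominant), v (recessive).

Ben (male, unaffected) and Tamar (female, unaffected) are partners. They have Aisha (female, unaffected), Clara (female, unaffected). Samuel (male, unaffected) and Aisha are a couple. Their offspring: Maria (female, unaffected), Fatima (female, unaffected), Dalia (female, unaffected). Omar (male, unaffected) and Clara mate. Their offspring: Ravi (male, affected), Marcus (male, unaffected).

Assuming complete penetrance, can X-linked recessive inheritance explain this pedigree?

A consistent assignment under X-linked recessive exists: Ben X^V Y, Tamar X^V X^v, Aisha X^V X^V, Clara X^V X^v, Samuel X^V Y, Omar X^V Y, Maria X^V X^V, Fatima X^V X^V, Dalia X^V X^V, Ravi X^v Y, Marcus X^V Y.
In this assignment every recorded phenotype matches its genotype and every non-founder's genotype is obtainable from its parents' genotypes, so the pedigree is consistent.

Yes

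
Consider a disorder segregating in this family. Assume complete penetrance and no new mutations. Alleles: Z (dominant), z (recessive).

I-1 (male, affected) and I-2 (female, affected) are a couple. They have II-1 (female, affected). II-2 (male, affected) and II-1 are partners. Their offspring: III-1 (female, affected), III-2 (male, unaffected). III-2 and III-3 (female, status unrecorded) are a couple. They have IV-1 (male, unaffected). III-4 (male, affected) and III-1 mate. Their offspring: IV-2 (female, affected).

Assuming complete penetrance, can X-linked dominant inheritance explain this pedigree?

A consistent assignment under X-linked dominant exists: I-1 X^Z Y, I-2 X^Z X^z, II-1 X^Z X^z, II-2 X^Z Y, III-1 X^Z X^Z, III-2 X^z Y, III-3 X^Z X^z, III-4 X^Z Y, IV-1 X^z Y, IV-2 X^Z X^Z.
In this assignment every recorded phenotype matches its genotype and every non-founder's genotype is obtainable from its parents' genotypes, so the pedigree is consistent.

Yes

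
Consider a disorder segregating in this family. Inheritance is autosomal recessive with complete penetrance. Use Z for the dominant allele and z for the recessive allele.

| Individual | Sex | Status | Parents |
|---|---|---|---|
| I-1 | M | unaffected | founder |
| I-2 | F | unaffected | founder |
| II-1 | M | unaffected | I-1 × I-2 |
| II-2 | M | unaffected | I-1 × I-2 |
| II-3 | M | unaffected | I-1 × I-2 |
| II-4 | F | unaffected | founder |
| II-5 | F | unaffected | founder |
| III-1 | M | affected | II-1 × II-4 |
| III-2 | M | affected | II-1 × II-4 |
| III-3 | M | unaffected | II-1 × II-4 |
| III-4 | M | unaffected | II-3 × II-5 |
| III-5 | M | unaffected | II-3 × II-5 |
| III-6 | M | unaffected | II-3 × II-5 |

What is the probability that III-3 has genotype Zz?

II-1 is unaffected so carries Z and passed z to III-1 (zz), so II-1 is Zz.
II-4 is unaffected so carries Z and passed z to III-1 (zz), so II-4 is Zz.
Their cross gives offspring ratios 1/4 ZZ : 1/2 Zz : 1/4 zz. Conditioning on III-3 being unaffected, P(Zz) = 1/2 / 3/4 = 2/3.

2/3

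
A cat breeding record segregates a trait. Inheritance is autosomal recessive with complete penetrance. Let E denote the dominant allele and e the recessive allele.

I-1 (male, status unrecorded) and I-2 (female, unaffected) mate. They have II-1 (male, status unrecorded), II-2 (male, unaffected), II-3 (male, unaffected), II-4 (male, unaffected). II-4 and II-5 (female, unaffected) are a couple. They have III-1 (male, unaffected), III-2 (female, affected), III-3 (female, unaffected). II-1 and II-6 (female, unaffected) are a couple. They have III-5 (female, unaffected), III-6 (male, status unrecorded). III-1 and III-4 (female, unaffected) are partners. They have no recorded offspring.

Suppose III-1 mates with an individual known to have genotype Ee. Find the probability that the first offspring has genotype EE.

1/3

II-4 is unaffected so carries E and passed e to III-2 (ee), so II-4 is Ee.
II-5 is unaffected so carries E and passed e to III-2 (ee), so II-5 is Ee.
III-1 is an unaffected offspring of II-4 (Ee) × II-5 (Ee), whose cross gives 1/4 EE : 1/2 Ee : 1/4 ee; conditioning on being unaffected, III-1 is EE with probability 1/3, Ee with probability 2/3.
Summing over parental genotype combinations, P(offspring has genotype EE) = 1/3·1/2 + 2/3·1/4 = 1/3.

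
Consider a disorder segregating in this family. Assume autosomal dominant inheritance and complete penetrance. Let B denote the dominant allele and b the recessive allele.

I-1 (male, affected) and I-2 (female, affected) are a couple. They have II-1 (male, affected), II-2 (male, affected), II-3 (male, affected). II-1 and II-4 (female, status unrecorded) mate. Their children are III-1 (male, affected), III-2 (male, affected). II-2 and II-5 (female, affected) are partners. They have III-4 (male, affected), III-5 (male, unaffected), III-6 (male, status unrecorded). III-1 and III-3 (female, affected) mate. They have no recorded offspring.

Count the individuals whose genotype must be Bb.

Obligate heterozygotes: II-2 is affected so carries B and passed b to III-5 (bb), so II-2 is Bb; II-5 is affected so carries B and passed b to III-5 (bb), so II-5 is Bb.
Every other individual is either homozygous by phenotype or has at least one consistent homozygous assignment, so the count is 2.

2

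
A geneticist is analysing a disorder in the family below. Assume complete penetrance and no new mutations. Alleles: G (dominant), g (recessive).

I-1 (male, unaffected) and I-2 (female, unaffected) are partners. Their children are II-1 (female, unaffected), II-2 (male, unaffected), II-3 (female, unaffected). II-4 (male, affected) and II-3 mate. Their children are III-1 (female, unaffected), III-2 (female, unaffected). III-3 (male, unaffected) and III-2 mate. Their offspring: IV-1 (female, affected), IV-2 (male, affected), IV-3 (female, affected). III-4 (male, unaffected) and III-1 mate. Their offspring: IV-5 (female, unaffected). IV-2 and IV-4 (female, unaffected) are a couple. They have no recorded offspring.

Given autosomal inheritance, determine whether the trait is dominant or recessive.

recessive

III-3 and III-2 are both unaffected yet have an affected child IV-1. Under dominance, an affected child requires at least one affected parent, so the trait cannot be dominant.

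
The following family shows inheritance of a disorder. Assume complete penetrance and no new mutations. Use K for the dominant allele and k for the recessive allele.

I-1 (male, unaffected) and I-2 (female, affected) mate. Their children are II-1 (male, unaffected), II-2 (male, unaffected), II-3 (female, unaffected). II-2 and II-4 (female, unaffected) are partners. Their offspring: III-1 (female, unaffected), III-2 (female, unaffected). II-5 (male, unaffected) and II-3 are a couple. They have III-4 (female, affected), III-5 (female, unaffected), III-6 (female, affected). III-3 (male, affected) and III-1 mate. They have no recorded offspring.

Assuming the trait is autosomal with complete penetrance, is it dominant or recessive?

recessive

II-5 and II-3 are both unaffected yet have an affected child III-4. Under dominance, an affected child requires at least one affected parent, so the trait cannot be dominant.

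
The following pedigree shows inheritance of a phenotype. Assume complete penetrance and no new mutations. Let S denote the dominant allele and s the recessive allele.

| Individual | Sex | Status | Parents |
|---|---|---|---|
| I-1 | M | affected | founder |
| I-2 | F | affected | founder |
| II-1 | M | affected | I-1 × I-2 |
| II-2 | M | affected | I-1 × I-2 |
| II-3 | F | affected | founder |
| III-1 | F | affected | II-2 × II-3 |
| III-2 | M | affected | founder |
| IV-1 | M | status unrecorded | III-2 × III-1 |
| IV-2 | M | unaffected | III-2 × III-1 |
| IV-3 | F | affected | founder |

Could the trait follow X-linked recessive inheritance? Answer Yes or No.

No

Under X-linked recessive, IV-2 (unaffected, male) cannot arise from III-2 (affected) × III-1 (affected).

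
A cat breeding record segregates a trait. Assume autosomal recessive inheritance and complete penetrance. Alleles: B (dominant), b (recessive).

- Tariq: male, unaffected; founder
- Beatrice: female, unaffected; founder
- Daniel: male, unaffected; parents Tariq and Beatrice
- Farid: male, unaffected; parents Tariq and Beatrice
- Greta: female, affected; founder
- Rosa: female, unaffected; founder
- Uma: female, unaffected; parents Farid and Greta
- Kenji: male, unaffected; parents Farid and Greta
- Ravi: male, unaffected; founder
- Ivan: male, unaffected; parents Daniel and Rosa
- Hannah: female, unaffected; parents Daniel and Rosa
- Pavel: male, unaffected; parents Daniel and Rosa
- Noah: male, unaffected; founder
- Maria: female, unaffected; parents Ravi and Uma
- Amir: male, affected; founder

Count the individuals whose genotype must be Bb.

Obligate heterozygotes: Uma is unaffected so carries B and received b from Greta (bb), so Uma is Bb; Kenji is unaffected so carries B and received b from Greta (bb), so Kenji is Bb.
Every other individual is either homozygous by phenotype or has at least one consistent homozygous assignment, so the count is 2.

2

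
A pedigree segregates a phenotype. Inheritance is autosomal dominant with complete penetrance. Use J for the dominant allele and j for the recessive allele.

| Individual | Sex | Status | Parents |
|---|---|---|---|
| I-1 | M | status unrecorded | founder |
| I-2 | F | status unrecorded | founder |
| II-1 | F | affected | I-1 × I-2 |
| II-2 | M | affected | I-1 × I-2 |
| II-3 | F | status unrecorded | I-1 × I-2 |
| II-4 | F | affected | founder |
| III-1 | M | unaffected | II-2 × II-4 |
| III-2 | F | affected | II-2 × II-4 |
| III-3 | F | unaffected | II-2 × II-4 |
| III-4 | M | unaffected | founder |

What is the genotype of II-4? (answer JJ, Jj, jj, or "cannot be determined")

From phenotype alone, II-4 is JJ or Jj.
II-4 is affected so carries J and passed j to III-1 (jj), so II-4 is Jj.

Jj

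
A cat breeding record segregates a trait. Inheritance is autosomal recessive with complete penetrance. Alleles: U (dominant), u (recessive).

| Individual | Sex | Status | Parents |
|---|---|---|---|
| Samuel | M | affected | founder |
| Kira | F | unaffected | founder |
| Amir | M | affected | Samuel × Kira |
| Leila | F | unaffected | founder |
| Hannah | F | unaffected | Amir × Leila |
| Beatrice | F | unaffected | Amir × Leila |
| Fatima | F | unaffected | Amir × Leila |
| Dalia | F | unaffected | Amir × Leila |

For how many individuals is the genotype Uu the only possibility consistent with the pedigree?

Obligate heterozygotes: Kira is unaffected so carries U and passed u to Amir (uu), so Kira is Uu; Hannah is unaffected so carries U and received u from Amir (uu), so Hannah is Uu; Beatrice is unaffected so carries U and received u from Amir (uu), so Beatrice is Uu; Fatima is unaffected so carries U and received u from Amir (uu), so Fatima is Uu; Dalia is unaffected so carries U and received u from Amir (uu), so Dalia is Uu.
Every other individual is either homozygous by phenotype or has at least one consistent homozygous assignment, so the count is 5.

5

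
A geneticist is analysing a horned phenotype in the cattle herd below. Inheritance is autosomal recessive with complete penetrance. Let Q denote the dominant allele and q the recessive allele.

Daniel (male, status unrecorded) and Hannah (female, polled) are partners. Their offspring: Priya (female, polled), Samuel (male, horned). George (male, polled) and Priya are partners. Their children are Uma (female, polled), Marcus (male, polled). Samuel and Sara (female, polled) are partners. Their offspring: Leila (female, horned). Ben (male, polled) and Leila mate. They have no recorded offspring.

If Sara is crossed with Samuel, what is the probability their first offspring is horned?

1/2

Sara is polled so carries Q and passed q to Leila (qq), so Sara is Qq.
Samuel is horned, so Samuel is qq.
The cross gives 1/2 Qq : 1/2 qq, so P(offspring is horned) = 1/2.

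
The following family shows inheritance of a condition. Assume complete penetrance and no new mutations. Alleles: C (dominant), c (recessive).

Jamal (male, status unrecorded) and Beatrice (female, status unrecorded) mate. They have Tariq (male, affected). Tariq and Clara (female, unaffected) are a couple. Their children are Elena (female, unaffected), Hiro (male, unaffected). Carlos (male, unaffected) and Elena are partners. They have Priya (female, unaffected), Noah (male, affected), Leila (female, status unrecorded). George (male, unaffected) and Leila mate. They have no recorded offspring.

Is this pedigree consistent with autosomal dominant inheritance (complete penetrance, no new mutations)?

Under autosomal dominant, Noah (affected, male) cannot arise from Carlos (unaffected) × Elena (unaffected).

No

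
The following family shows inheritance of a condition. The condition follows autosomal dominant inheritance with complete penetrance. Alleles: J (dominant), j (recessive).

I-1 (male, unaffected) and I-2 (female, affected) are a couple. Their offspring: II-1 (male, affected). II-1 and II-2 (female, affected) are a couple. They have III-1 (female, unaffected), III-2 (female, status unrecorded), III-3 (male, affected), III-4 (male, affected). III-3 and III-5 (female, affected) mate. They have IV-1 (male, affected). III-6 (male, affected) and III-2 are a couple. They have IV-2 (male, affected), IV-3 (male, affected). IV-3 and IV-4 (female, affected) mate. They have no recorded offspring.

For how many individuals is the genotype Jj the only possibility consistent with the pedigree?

Obligate heterozygotes: II-1 is affected so carries J and received j from I-1 (jj), so II-1 is Jj; II-2 is affected so carries J and passed j to III-1 (jj), so II-2 is Jj.
Every other individual is either homozygous by phenotype or has at least one consistent homozygous assignment, so the count is 2.

2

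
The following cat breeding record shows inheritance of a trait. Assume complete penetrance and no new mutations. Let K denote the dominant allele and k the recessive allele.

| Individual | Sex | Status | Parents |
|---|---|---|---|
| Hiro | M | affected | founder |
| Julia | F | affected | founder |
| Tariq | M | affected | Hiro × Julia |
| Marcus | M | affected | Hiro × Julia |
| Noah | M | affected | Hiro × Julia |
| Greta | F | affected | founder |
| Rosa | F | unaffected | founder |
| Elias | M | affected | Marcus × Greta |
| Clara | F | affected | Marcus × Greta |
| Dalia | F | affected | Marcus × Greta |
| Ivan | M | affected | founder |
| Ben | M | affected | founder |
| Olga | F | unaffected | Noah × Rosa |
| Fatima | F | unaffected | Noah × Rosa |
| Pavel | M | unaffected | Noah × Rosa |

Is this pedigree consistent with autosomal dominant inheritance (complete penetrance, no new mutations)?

Yes

A consistent assignment under autosomal dominant exists: Hiro KK, Julia Kk, Tariq KK, Marcus KK, Noah Kk, Greta KK, Rosa kk, Elias KK, Clara KK, Dalia KK, Ivan KK, Ben KK, Olga kk, Fatima kk, Pavel kk.
In this assignment every recorded phenotype matches its genotype and every non-founder's genotype is obtainable from its parents' genotypes, so the pedigree is consistent.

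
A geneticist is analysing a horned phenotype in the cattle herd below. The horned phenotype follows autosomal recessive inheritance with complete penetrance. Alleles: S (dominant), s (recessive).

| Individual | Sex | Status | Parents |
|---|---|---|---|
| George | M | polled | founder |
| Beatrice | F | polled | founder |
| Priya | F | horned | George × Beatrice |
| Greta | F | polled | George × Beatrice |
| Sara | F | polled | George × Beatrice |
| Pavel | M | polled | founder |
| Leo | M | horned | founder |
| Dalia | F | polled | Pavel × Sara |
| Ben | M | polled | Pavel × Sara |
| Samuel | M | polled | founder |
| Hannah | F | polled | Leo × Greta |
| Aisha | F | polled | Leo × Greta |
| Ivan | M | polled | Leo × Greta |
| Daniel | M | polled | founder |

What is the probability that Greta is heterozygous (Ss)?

George is polled so carries S and passed s to Priya (ss), so George is Ss.
Beatrice is polled so carries S and passed s to Priya (ss), so Beatrice is Ss.
Their cross gives offspring ratios 1/4 SS : 1/2 Ss : 1/4 ss. Conditioning on Greta being polled, P(Ss) = 1/2 / 3/4 = 2/3 before taking Greta's own offspring into account.
Leo is horned, so Leo is ss.
Now use Greta's offspring. Probability of each recorded status — polled daughter Hannah: 1/2 if Greta is Ss, 1 if SS; polled daughter Aisha: 1/2 if Greta is Ss, 1 if SS; polled son Ivan: 1/2 if Greta is Ss, 1 if SS.
Bayes: P(Ss) = 2/3·1/8 / (2/3·1/8 + 1/3·1) = 1/5.

1/5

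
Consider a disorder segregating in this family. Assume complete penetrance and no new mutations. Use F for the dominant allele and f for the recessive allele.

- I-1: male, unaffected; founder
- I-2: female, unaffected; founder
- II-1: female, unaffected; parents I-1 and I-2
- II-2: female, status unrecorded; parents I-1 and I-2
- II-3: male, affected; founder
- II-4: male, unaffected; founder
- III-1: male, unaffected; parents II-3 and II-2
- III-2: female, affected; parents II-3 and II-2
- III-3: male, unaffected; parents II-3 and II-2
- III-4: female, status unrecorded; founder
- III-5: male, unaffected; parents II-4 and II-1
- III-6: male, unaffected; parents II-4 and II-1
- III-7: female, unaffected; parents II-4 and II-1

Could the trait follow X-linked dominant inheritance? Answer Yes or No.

A consistent assignment under X-linked dominant exists: I-1 X^f Y, I-2 X^f X^f, II-1 X^f X^f, II-2 X^f X^f, II-3 X^F Y, II-4 X^f Y, III-1 X^f Y, III-2 X^F X^f, III-3 X^f Y, III-4 X^F X^F, III-5 X^f Y, III-6 X^f Y, III-7 X^f X^f.
In this assignment every recorded phenotype matches its genotype and every non-founder's genotype is obtainable from its parents' genotypes, so the pedigree is consistent.

Yes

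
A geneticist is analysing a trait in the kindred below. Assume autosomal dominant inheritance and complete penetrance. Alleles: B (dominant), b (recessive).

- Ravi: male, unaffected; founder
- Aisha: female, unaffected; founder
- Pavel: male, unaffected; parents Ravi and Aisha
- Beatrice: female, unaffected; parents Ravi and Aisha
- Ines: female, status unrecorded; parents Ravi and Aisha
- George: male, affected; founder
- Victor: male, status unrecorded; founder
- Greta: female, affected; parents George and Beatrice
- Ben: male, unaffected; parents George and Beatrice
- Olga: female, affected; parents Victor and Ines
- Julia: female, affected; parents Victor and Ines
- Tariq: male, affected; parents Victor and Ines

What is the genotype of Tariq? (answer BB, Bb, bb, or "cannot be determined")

Bb

From phenotype alone, Tariq is BB or Bb.
Tariq is affected so carries B and received b from Ines (bb), so Tariq is Bb.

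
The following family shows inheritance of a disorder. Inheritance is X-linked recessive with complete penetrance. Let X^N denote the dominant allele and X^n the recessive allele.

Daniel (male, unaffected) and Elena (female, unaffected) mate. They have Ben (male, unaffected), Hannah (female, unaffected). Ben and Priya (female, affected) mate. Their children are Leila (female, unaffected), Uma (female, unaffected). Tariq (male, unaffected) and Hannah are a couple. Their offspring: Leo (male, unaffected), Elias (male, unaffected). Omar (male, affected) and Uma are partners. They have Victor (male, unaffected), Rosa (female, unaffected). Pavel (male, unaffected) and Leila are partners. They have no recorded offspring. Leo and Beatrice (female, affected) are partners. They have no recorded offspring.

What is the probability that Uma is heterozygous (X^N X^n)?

1

Uma is unaffected so carries N and received n from Priya (X^n X^n), so Uma is X^N X^n, giving P(X^N X^n) = 1.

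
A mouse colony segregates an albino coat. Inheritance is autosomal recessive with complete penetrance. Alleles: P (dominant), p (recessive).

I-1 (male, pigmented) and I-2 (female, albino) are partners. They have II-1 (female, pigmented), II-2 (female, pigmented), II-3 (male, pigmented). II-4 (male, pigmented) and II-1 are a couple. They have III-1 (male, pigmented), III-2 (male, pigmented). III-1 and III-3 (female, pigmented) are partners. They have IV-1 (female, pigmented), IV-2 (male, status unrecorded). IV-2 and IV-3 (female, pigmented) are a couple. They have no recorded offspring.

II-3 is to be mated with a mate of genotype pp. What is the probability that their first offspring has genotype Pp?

1/2

II-3 is pigmented so carries P and received p from I-2 (pp), so II-3 is Pp.
The cross gives 1/2 Pp : 1/2 pp, so P(offspring has genotype Pp) = 1/2.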